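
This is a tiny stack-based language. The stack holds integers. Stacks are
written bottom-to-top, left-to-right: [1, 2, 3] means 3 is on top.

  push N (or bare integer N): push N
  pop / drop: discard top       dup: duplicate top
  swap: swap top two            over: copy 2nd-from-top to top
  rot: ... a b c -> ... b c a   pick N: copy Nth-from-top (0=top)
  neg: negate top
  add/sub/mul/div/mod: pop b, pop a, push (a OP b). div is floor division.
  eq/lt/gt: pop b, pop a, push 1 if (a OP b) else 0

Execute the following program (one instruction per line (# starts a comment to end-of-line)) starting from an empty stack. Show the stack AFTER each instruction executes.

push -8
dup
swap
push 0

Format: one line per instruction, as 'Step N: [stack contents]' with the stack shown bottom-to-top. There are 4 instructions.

Step 1: [-8]
Step 2: [-8, -8]
Step 3: [-8, -8]
Step 4: [-8, -8, 0]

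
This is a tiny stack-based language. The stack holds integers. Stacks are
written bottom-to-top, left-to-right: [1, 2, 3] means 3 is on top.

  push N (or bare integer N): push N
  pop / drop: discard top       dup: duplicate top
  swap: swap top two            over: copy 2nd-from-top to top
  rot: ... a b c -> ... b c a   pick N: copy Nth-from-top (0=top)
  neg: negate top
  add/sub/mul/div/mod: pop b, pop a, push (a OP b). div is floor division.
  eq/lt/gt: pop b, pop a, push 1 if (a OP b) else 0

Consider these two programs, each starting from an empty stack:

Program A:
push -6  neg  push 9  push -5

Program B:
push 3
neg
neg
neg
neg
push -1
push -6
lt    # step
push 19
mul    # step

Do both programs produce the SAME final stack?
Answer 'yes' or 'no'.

Answer: no

Derivation:
Program A trace:
  After 'push -6': [-6]
  After 'neg': [6]
  After 'push 9': [6, 9]
  After 'push -5': [6, 9, -5]
Program A final stack: [6, 9, -5]

Program B trace:
  After 'push 3': [3]
  After 'neg': [-3]
  After 'neg': [3]
  After 'neg': [-3]
  After 'neg': [3]
  After 'push -1': [3, -1]
  After 'push -6': [3, -1, -6]
  After 'lt': [3, 0]
  After 'push 19': [3, 0, 19]
  After 'mul': [3, 0]
Program B final stack: [3, 0]
Same: no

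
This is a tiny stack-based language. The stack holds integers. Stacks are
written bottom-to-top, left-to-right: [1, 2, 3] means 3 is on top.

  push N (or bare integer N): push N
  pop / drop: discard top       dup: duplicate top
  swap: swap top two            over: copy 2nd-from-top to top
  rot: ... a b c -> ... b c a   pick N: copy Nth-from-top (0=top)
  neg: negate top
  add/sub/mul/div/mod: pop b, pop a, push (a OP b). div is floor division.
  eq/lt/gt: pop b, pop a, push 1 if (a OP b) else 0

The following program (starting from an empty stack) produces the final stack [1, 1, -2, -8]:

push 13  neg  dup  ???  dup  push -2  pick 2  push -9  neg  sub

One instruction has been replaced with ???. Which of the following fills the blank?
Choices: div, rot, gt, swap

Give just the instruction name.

Stack before ???: [-13, -13]
Stack after ???:  [1]
Checking each choice:
  div: MATCH
  rot: stack underflow (need 3, have 2)
  gt: produces [0, 0, -2, -9]
  swap: produces [-13, -13, -13, -2, -22]


Answer: div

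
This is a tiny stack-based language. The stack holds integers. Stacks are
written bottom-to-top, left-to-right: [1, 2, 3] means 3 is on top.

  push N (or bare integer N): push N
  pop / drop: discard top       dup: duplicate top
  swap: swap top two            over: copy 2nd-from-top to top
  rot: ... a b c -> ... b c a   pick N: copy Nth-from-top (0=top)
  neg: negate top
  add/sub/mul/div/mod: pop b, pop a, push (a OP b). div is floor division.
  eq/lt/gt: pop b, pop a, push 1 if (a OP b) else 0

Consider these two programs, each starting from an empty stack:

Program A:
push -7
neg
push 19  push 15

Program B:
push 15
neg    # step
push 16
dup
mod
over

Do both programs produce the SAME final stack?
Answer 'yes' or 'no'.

Answer: no

Derivation:
Program A trace:
  After 'push -7': [-7]
  After 'neg': [7]
  After 'push 19': [7, 19]
  After 'push 15': [7, 19, 15]
Program A final stack: [7, 19, 15]

Program B trace:
  After 'push 15': [15]
  After 'neg': [-15]
  After 'push 16': [-15, 16]
  After 'dup': [-15, 16, 16]
  After 'mod': [-15, 0]
  After 'over': [-15, 0, -15]
Program B final stack: [-15, 0, -15]
Same: no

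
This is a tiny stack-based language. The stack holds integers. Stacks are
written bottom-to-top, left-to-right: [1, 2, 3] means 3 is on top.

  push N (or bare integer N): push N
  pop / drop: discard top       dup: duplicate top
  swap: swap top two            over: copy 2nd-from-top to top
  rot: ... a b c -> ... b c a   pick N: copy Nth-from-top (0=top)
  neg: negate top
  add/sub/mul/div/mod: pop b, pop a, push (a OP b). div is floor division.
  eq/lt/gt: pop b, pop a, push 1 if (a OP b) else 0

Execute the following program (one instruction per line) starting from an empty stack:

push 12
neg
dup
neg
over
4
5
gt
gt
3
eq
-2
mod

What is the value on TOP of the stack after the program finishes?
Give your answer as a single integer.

Answer: 0

Derivation:
After 'push 12': [12]
After 'neg': [-12]
After 'dup': [-12, -12]
After 'neg': [-12, 12]
After 'over': [-12, 12, -12]
After 'push 4': [-12, 12, -12, 4]
After 'push 5': [-12, 12, -12, 4, 5]
After 'gt': [-12, 12, -12, 0]
After 'gt': [-12, 12, 0]
After 'push 3': [-12, 12, 0, 3]
After 'eq': [-12, 12, 0]
After 'push -2': [-12, 12, 0, -2]
After 'mod': [-12, 12, 0]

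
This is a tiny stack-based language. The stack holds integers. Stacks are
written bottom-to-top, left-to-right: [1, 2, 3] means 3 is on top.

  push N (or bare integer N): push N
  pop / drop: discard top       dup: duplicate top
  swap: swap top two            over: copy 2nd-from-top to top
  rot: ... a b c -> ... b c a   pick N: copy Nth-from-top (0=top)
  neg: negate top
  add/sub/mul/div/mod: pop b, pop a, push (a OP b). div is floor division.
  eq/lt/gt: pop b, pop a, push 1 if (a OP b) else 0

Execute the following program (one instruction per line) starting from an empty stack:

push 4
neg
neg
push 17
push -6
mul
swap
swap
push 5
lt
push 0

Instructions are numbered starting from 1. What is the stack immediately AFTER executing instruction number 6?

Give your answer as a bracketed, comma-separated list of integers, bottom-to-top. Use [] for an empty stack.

Answer: [4, -102]

Derivation:
Step 1 ('push 4'): [4]
Step 2 ('neg'): [-4]
Step 3 ('neg'): [4]
Step 4 ('push 17'): [4, 17]
Step 5 ('push -6'): [4, 17, -6]
Step 6 ('mul'): [4, -102]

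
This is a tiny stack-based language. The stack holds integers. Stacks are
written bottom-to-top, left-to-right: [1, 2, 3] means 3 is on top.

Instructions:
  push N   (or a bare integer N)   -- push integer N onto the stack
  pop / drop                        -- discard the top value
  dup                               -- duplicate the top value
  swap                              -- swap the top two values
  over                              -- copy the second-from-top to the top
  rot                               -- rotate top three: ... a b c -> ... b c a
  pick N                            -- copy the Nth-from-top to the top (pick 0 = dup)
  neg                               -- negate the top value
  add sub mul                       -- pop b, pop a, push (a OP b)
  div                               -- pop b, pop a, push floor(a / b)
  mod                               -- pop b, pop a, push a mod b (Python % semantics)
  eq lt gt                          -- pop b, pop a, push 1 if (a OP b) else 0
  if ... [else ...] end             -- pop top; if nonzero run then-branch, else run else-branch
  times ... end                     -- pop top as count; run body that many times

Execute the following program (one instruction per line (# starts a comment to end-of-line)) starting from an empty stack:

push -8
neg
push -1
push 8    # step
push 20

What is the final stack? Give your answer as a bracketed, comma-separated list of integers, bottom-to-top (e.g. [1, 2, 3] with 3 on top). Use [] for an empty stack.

After 'push -8': [-8]
After 'neg': [8]
After 'push -1': [8, -1]
After 'push 8': [8, -1, 8]
After 'push 20': [8, -1, 8, 20]

Answer: [8, -1, 8, 20]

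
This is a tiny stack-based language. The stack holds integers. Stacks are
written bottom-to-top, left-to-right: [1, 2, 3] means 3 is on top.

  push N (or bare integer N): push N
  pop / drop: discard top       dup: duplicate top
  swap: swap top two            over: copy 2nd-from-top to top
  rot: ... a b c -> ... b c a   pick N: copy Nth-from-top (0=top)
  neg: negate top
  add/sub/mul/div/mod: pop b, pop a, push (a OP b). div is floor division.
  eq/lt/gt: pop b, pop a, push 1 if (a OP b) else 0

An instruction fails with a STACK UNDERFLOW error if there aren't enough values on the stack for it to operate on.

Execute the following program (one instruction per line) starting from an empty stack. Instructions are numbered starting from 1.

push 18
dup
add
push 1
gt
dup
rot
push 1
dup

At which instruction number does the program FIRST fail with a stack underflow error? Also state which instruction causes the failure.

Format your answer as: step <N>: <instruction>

Step 1 ('push 18'): stack = [18], depth = 1
Step 2 ('dup'): stack = [18, 18], depth = 2
Step 3 ('add'): stack = [36], depth = 1
Step 4 ('push 1'): stack = [36, 1], depth = 2
Step 5 ('gt'): stack = [1], depth = 1
Step 6 ('dup'): stack = [1, 1], depth = 2
Step 7 ('rot'): needs 3 value(s) but depth is 2 — STACK UNDERFLOW

Answer: step 7: rot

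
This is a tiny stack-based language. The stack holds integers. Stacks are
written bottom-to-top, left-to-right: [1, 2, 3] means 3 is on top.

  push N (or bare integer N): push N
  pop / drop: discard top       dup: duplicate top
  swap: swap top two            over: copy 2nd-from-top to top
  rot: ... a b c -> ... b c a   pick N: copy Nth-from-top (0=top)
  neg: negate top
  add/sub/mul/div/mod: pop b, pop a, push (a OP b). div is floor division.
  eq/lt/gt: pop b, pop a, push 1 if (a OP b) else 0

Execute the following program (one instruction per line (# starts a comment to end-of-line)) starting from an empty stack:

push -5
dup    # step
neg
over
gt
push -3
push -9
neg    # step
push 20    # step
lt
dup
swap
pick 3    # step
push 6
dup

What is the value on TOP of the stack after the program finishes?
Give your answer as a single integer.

After 'push -5': [-5]
After 'dup': [-5, -5]
After 'neg': [-5, 5]
After 'over': [-5, 5, -5]
After 'gt': [-5, 1]
After 'push -3': [-5, 1, -3]
After 'push -9': [-5, 1, -3, -9]
After 'neg': [-5, 1, -3, 9]
After 'push 20': [-5, 1, -3, 9, 20]
After 'lt': [-5, 1, -3, 1]
After 'dup': [-5, 1, -3, 1, 1]
After 'swap': [-5, 1, -3, 1, 1]
After 'pick 3': [-5, 1, -3, 1, 1, 1]
After 'push 6': [-5, 1, -3, 1, 1, 1, 6]
After 'dup': [-5, 1, -3, 1, 1, 1, 6, 6]

Answer: 6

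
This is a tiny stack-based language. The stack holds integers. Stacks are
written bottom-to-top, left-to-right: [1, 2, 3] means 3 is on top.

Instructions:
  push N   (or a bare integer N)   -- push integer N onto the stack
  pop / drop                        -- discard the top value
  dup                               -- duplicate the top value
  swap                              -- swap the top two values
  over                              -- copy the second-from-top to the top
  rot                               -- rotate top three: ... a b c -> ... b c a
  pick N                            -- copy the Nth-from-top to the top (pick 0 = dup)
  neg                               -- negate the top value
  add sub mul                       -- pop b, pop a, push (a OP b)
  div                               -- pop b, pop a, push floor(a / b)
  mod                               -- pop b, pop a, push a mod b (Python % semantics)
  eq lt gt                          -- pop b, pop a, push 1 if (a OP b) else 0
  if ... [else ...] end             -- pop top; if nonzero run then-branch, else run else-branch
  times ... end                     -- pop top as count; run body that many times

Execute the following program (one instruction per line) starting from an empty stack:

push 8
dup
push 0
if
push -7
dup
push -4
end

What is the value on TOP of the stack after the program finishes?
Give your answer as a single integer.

Answer: 8

Derivation:
After 'push 8': [8]
After 'dup': [8, 8]
After 'push 0': [8, 8, 0]
After 'if': [8, 8]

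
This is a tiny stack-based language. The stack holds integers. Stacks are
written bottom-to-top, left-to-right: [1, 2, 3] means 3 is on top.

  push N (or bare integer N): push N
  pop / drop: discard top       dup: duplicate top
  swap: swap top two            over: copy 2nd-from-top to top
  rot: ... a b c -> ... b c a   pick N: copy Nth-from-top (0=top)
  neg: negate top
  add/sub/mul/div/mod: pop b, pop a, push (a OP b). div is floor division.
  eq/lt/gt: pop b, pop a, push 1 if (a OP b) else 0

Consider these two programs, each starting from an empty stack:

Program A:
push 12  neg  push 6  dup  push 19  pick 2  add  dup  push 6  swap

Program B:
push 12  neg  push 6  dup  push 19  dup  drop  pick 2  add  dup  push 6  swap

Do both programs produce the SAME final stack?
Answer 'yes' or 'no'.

Answer: yes

Derivation:
Program A trace:
  After 'push 12': [12]
  After 'neg': [-12]
  After 'push 6': [-12, 6]
  After 'dup': [-12, 6, 6]
  After 'push 19': [-12, 6, 6, 19]
  After 'pick 2': [-12, 6, 6, 19, 6]
  After 'add': [-12, 6, 6, 25]
  After 'dup': [-12, 6, 6, 25, 25]
  After 'push 6': [-12, 6, 6, 25, 25, 6]
  After 'swap': [-12, 6, 6, 25, 6, 25]
Program A final stack: [-12, 6, 6, 25, 6, 25]

Program B trace:
  After 'push 12': [12]
  After 'neg': [-12]
  After 'push 6': [-12, 6]
  After 'dup': [-12, 6, 6]
  After 'push 19': [-12, 6, 6, 19]
  After 'dup': [-12, 6, 6, 19, 19]
  After 'drop': [-12, 6, 6, 19]
  After 'pick 2': [-12, 6, 6, 19, 6]
  After 'add': [-12, 6, 6, 25]
  After 'dup': [-12, 6, 6, 25, 25]
  After 'push 6': [-12, 6, 6, 25, 25, 6]
  After 'swap': [-12, 6, 6, 25, 6, 25]
Program B final stack: [-12, 6, 6, 25, 6, 25]
Same: yes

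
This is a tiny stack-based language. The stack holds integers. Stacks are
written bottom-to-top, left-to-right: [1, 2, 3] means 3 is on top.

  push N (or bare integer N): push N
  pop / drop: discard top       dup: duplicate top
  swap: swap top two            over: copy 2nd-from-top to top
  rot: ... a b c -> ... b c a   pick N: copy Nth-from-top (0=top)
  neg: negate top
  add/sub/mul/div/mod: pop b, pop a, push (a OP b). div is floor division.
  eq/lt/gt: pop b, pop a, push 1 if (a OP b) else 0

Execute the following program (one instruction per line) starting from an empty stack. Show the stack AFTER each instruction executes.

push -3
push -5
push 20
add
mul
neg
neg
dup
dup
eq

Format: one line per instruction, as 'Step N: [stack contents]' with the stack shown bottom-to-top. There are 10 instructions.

Step 1: [-3]
Step 2: [-3, -5]
Step 3: [-3, -5, 20]
Step 4: [-3, 15]
Step 5: [-45]
Step 6: [45]
Step 7: [-45]
Step 8: [-45, -45]
Step 9: [-45, -45, -45]
Step 10: [-45, 1]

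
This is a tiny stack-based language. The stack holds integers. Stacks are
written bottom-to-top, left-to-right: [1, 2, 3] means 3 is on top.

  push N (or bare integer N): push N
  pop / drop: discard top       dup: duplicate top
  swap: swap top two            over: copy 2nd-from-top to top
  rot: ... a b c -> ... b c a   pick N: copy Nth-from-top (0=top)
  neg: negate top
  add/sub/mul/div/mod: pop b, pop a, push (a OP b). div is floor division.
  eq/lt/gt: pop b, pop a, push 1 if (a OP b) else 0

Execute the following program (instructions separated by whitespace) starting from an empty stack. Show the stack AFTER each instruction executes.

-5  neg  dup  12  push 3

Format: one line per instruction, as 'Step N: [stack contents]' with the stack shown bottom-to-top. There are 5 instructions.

Step 1: [-5]
Step 2: [5]
Step 3: [5, 5]
Step 4: [5, 5, 12]
Step 5: [5, 5, 12, 3]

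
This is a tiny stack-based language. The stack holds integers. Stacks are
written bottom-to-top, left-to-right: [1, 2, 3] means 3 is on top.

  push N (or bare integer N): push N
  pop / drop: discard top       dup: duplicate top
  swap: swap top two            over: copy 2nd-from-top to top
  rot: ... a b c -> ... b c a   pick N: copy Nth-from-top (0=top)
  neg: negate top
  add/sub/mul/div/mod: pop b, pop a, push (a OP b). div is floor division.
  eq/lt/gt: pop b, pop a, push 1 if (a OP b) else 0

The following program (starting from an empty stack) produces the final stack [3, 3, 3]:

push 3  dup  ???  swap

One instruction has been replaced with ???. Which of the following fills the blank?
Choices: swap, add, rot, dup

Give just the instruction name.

Stack before ???: [3, 3]
Stack after ???:  [3, 3, 3]
Checking each choice:
  swap: produces [3, 3]
  add: stack underflow (need 2, have 1)
  rot: stack underflow (need 3, have 2)
  dup: MATCH


Answer: dup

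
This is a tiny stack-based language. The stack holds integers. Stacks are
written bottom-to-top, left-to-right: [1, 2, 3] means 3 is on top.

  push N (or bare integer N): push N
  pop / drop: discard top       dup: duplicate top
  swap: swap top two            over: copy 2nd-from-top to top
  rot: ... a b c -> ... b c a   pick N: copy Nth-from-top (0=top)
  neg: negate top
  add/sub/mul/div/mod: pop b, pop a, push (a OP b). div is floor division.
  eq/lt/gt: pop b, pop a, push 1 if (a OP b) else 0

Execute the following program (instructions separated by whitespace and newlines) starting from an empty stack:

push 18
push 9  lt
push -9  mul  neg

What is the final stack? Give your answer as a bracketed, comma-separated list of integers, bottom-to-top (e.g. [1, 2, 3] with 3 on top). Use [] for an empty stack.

Answer: [0]

Derivation:
After 'push 18': [18]
After 'push 9': [18, 9]
After 'lt': [0]
After 'push -9': [0, -9]
After 'mul': [0]
After 'neg': [0]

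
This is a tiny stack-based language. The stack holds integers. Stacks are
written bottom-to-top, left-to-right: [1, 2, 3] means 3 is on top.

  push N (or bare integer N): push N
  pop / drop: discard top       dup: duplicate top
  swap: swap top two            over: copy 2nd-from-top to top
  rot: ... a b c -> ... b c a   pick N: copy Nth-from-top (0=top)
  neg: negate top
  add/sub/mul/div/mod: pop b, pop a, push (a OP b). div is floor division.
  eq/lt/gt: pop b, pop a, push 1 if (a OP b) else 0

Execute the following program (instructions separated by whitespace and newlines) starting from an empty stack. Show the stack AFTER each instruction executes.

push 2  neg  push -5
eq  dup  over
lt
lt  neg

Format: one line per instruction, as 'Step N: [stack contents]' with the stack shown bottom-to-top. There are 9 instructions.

Step 1: [2]
Step 2: [-2]
Step 3: [-2, -5]
Step 4: [0]
Step 5: [0, 0]
Step 6: [0, 0, 0]
Step 7: [0, 0]
Step 8: [0]
Step 9: [0]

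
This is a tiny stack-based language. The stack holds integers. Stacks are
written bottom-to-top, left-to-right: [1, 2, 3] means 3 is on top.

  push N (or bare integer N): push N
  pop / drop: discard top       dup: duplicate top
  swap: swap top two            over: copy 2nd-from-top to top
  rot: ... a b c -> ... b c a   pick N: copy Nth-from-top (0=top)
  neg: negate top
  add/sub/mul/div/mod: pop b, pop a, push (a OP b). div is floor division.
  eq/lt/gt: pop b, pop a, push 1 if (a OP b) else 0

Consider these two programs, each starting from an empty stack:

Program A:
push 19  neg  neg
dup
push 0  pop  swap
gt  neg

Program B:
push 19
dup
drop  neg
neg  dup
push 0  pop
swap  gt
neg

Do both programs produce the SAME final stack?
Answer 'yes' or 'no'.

Program A trace:
  After 'push 19': [19]
  After 'neg': [-19]
  After 'neg': [19]
  After 'dup': [19, 19]
  After 'push 0': [19, 19, 0]
  After 'pop': [19, 19]
  After 'swap': [19, 19]
  After 'gt': [0]
  After 'neg': [0]
Program A final stack: [0]

Program B trace:
  After 'push 19': [19]
  After 'dup': [19, 19]
  After 'drop': [19]
  After 'neg': [-19]
  After 'neg': [19]
  After 'dup': [19, 19]
  After 'push 0': [19, 19, 0]
  After 'pop': [19, 19]
  After 'swap': [19, 19]
  After 'gt': [0]
  After 'neg': [0]
Program B final stack: [0]
Same: yes

Answer: yes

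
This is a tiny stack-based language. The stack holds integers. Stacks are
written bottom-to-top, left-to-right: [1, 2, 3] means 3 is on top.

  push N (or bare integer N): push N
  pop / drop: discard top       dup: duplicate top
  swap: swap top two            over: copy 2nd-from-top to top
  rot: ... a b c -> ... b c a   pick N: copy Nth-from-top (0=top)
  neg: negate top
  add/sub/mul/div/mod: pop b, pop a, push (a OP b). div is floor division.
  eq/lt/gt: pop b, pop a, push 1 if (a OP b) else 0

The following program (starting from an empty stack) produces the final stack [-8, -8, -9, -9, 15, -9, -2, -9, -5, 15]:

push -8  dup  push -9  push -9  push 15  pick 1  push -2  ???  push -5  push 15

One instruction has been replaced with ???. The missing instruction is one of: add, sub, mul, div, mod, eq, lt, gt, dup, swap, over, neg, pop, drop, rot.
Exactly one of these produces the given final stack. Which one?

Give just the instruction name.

Answer: over

Derivation:
Stack before ???: [-8, -8, -9, -9, 15, -9, -2]
Stack after ???:  [-8, -8, -9, -9, 15, -9, -2, -9]
The instruction that transforms [-8, -8, -9, -9, 15, -9, -2] -> [-8, -8, -9, -9, 15, -9, -2, -9] is: over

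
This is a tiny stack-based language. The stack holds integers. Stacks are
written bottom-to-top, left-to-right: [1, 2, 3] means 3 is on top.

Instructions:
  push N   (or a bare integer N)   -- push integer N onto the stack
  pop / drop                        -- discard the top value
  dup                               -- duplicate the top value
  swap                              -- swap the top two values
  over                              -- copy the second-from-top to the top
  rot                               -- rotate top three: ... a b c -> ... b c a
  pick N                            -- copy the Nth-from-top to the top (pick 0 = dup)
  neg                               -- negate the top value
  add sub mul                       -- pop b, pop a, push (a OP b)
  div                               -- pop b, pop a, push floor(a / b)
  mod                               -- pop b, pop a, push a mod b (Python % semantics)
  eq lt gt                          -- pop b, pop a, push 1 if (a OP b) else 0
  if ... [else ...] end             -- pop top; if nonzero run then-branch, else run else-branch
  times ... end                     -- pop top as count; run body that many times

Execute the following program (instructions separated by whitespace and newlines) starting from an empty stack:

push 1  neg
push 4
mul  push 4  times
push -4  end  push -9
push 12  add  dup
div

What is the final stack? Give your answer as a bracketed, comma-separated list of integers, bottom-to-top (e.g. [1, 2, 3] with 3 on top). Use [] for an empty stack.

Answer: [-4, -4, -4, -4, -4, 1]

Derivation:
After 'push 1': [1]
After 'neg': [-1]
After 'push 4': [-1, 4]
After 'mul': [-4]
After 'push 4': [-4, 4]
After 'times': [-4]
After 'push -4': [-4, -4]
After 'push -4': [-4, -4, -4]
After 'push -4': [-4, -4, -4, -4]
After 'push -4': [-4, -4, -4, -4, -4]
After 'push -9': [-4, -4, -4, -4, -4, -9]
After 'push 12': [-4, -4, -4, -4, -4, -9, 12]
After 'add': [-4, -4, -4, -4, -4, 3]
After 'dup': [-4, -4, -4, -4, -4, 3, 3]
After 'div': [-4, -4, -4, -4, -4, 1]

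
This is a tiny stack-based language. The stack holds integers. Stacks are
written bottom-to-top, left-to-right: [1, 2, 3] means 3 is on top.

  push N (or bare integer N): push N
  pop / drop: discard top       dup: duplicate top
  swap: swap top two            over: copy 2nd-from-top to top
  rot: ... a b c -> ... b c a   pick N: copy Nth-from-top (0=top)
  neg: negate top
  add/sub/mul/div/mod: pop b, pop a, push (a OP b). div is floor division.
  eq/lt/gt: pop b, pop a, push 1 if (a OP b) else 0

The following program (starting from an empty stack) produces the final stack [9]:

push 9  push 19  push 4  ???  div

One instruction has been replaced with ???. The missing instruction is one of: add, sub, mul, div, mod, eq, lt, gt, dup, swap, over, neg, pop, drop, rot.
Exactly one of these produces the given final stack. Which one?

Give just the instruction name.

Stack before ???: [9, 19, 4]
Stack after ???:  [9, 1]
The instruction that transforms [9, 19, 4] -> [9, 1] is: gt

Answer: gt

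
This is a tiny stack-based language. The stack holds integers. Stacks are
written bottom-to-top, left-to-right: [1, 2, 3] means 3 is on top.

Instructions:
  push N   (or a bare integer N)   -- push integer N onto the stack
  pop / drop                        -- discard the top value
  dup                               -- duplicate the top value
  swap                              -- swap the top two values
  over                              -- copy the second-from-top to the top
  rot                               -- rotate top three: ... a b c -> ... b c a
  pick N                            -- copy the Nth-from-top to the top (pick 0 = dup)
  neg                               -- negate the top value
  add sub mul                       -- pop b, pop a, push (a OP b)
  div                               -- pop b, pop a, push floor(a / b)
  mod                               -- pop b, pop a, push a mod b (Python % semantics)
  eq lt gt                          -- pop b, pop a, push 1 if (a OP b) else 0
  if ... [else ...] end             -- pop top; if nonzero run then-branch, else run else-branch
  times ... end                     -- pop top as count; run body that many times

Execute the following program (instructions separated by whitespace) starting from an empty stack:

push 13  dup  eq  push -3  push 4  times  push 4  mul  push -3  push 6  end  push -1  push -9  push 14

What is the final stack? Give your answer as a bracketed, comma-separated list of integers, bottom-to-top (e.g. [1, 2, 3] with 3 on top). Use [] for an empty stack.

Answer: [1, -12, -3, 24, -3, 24, -3, 24, -3, 6, -1, -9, 14]

Derivation:
After 'push 13': [13]
After 'dup': [13, 13]
After 'eq': [1]
After 'push -3': [1, -3]
After 'push 4': [1, -3, 4]
After 'times': [1, -3]
After 'push 4': [1, -3, 4]
After 'mul': [1, -12]
After 'push -3': [1, -12, -3]
After 'push 6': [1, -12, -3, 6]
After 'push 4': [1, -12, -3, 6, 4]
After 'mul': [1, -12, -3, 24]
After 'push -3': [1, -12, -3, 24, -3]
After 'push 6': [1, -12, -3, 24, -3, 6]
After 'push 4': [1, -12, -3, 24, -3, 6, 4]
After 'mul': [1, -12, -3, 24, -3, 24]
After 'push -3': [1, -12, -3, 24, -3, 24, -3]
After 'push 6': [1, -12, -3, 24, -3, 24, -3, 6]
After 'push 4': [1, -12, -3, 24, -3, 24, -3, 6, 4]
After 'mul': [1, -12, -3, 24, -3, 24, -3, 24]
After 'push -3': [1, -12, -3, 24, -3, 24, -3, 24, -3]
After 'push 6': [1, -12, -3, 24, -3, 24, -3, 24, -3, 6]
After 'push -1': [1, -12, -3, 24, -3, 24, -3, 24, -3, 6, -1]
After 'push -9': [1, -12, -3, 24, -3, 24, -3, 24, -3, 6, -1, -9]
After 'push 14': [1, -12, -3, 24, -3, 24, -3, 24, -3, 6, -1, -9, 14]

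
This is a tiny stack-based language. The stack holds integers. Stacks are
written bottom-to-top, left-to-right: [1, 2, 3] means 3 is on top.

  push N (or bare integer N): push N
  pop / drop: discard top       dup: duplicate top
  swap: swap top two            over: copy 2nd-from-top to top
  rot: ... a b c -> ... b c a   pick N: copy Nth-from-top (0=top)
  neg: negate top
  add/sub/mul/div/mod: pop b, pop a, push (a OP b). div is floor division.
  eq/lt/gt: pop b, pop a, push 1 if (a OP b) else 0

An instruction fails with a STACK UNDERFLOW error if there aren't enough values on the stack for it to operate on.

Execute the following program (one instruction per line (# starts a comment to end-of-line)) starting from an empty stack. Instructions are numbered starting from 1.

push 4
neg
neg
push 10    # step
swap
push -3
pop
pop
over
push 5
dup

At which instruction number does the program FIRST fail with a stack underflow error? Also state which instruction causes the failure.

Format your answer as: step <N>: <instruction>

Answer: step 9: over

Derivation:
Step 1 ('push 4'): stack = [4], depth = 1
Step 2 ('neg'): stack = [-4], depth = 1
Step 3 ('neg'): stack = [4], depth = 1
Step 4 ('push 10'): stack = [4, 10], depth = 2
Step 5 ('swap'): stack = [10, 4], depth = 2
Step 6 ('push -3'): stack = [10, 4, -3], depth = 3
Step 7 ('pop'): stack = [10, 4], depth = 2
Step 8 ('pop'): stack = [10], depth = 1
Step 9 ('over'): needs 2 value(s) but depth is 1 — STACK UNDERFLOW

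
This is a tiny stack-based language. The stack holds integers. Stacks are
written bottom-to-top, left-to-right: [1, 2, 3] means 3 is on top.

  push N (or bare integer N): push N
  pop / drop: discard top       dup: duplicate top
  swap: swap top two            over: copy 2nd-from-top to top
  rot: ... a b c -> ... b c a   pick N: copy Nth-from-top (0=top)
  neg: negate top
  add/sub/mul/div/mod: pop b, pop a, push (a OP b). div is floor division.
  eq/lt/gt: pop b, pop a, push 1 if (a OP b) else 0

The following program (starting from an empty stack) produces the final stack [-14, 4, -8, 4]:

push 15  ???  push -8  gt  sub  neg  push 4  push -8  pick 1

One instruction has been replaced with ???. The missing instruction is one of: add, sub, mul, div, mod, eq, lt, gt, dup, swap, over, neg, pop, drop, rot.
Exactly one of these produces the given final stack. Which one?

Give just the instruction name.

Stack before ???: [15]
Stack after ???:  [15, 15]
The instruction that transforms [15] -> [15, 15] is: dup

Answer: dup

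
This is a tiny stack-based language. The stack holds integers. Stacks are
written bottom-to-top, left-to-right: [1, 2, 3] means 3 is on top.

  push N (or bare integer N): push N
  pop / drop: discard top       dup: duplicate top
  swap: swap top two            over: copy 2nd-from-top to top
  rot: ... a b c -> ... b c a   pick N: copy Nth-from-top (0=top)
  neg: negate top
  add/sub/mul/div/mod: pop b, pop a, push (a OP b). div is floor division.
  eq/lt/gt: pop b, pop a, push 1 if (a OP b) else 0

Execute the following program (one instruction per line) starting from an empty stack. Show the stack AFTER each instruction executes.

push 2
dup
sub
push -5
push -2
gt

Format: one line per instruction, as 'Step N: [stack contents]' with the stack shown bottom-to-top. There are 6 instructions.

Step 1: [2]
Step 2: [2, 2]
Step 3: [0]
Step 4: [0, -5]
Step 5: [0, -5, -2]
Step 6: [0, 0]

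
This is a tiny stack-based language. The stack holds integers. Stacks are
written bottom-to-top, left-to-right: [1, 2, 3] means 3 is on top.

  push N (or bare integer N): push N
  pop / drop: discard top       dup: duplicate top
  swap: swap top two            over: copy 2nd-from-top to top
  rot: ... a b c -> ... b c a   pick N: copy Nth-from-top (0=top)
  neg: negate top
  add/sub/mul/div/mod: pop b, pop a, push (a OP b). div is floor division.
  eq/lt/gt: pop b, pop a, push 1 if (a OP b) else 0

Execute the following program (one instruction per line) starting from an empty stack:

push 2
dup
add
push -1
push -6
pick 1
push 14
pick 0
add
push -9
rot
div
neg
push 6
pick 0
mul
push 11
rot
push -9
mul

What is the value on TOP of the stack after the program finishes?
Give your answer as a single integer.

After 'push 2': [2]
After 'dup': [2, 2]
After 'add': [4]
After 'push -1': [4, -1]
After 'push -6': [4, -1, -6]
After 'pick 1': [4, -1, -6, -1]
After 'push 14': [4, -1, -6, -1, 14]
After 'pick 0': [4, -1, -6, -1, 14, 14]
After 'add': [4, -1, -6, -1, 28]
After 'push -9': [4, -1, -6, -1, 28, -9]
After 'rot': [4, -1, -6, 28, -9, -1]
After 'div': [4, -1, -6, 28, 9]
After 'neg': [4, -1, -6, 28, -9]
After 'push 6': [4, -1, -6, 28, -9, 6]
After 'pick 0': [4, -1, -6, 28, -9, 6, 6]
After 'mul': [4, -1, -6, 28, -9, 36]
After 'push 11': [4, -1, -6, 28, -9, 36, 11]
After 'rot': [4, -1, -6, 28, 36, 11, -9]
After 'push -9': [4, -1, -6, 28, 36, 11, -9, -9]
After 'mul': [4, -1, -6, 28, 36, 11, 81]

Answer: 81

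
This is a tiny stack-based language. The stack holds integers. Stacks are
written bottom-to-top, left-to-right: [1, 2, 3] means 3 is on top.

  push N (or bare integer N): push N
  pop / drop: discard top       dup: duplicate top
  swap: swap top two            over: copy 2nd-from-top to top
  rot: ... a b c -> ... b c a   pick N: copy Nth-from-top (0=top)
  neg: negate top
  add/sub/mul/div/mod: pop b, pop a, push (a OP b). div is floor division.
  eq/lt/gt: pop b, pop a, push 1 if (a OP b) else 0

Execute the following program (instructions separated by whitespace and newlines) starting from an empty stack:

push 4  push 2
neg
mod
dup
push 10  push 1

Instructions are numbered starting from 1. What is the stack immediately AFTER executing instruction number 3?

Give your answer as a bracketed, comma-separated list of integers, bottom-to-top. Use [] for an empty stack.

Step 1 ('push 4'): [4]
Step 2 ('push 2'): [4, 2]
Step 3 ('neg'): [4, -2]

Answer: [4, -2]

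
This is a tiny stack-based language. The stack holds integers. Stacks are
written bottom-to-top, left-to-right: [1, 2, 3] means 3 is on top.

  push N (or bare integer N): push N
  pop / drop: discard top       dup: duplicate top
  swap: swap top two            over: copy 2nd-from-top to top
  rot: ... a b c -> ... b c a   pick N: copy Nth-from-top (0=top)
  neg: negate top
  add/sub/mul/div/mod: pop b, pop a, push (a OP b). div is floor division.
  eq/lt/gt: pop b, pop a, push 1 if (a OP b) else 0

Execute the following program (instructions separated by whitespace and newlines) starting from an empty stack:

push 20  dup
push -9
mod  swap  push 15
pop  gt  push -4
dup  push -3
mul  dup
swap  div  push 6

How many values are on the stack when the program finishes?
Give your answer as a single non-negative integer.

After 'push 20': stack = [20] (depth 1)
After 'dup': stack = [20, 20] (depth 2)
After 'push -9': stack = [20, 20, -9] (depth 3)
After 'mod': stack = [20, -7] (depth 2)
After 'swap': stack = [-7, 20] (depth 2)
After 'push 15': stack = [-7, 20, 15] (depth 3)
After 'pop': stack = [-7, 20] (depth 2)
After 'gt': stack = [0] (depth 1)
After 'push -4': stack = [0, -4] (depth 2)
After 'dup': stack = [0, -4, -4] (depth 3)
After 'push -3': stack = [0, -4, -4, -3] (depth 4)
After 'mul': stack = [0, -4, 12] (depth 3)
After 'dup': stack = [0, -4, 12, 12] (depth 4)
After 'swap': stack = [0, -4, 12, 12] (depth 4)
After 'div': stack = [0, -4, 1] (depth 3)
After 'push 6': stack = [0, -4, 1, 6] (depth 4)

Answer: 4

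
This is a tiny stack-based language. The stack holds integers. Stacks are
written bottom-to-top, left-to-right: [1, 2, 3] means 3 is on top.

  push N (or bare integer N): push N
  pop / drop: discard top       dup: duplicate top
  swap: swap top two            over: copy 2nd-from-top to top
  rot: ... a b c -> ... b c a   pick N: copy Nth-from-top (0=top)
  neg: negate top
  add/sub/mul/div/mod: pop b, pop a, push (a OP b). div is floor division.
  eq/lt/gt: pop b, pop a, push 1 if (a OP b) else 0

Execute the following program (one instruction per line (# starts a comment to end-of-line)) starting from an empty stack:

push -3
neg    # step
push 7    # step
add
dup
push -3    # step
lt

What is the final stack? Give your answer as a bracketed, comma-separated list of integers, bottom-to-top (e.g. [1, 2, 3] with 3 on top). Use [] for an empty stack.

Answer: [10, 0]

Derivation:
After 'push -3': [-3]
After 'neg': [3]
After 'push 7': [3, 7]
After 'add': [10]
After 'dup': [10, 10]
After 'push -3': [10, 10, -3]
After 'lt': [10, 0]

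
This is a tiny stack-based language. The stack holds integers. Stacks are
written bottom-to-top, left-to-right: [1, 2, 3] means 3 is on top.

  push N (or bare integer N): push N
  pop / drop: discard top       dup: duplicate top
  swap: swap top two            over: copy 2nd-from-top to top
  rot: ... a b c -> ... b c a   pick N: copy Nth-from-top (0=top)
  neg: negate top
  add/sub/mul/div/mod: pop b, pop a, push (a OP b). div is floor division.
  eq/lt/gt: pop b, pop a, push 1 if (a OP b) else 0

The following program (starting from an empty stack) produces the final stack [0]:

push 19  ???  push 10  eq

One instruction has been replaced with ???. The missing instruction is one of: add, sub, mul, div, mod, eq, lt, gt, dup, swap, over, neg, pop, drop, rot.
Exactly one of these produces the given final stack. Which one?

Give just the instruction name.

Answer: neg

Derivation:
Stack before ???: [19]
Stack after ???:  [-19]
The instruction that transforms [19] -> [-19] is: neg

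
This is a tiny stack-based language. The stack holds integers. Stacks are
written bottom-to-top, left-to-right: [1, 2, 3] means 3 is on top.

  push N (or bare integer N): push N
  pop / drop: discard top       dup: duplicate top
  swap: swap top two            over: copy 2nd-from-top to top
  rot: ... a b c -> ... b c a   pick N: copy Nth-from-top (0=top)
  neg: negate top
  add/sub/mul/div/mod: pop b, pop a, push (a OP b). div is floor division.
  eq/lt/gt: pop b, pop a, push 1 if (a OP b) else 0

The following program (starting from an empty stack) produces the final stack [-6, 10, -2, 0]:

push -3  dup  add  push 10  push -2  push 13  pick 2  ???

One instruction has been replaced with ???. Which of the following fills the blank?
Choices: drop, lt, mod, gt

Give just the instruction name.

Stack before ???: [-6, 10, -2, 13, 10]
Stack after ???:  [-6, 10, -2, 0]
Checking each choice:
  drop: produces [-6, 10, -2, 13]
  lt: MATCH
  mod: produces [-6, 10, -2, 3]
  gt: produces [-6, 10, -2, 1]


Answer: lt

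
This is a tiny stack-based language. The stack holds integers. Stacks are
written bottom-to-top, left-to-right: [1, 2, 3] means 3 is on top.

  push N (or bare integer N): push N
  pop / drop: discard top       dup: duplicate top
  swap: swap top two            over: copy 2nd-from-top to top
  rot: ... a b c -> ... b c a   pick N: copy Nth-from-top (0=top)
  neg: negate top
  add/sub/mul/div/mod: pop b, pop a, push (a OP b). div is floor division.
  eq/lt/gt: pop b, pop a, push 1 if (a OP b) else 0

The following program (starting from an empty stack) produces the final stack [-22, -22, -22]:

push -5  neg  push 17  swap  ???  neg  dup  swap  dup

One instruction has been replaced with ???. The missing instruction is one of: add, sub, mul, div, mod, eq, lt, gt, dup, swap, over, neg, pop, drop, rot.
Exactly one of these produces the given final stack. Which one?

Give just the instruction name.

Answer: add

Derivation:
Stack before ???: [17, 5]
Stack after ???:  [22]
The instruction that transforms [17, 5] -> [22] is: add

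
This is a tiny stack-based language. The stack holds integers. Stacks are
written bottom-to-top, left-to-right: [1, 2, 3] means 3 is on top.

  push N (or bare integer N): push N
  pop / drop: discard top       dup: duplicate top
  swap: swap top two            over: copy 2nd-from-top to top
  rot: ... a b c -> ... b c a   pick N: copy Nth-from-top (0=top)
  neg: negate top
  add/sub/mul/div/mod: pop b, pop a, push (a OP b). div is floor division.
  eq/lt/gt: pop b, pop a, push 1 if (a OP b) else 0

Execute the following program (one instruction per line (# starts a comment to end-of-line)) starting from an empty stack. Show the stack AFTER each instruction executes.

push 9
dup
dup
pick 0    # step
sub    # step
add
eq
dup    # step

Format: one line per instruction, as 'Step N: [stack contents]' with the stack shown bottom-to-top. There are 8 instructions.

Step 1: [9]
Step 2: [9, 9]
Step 3: [9, 9, 9]
Step 4: [9, 9, 9, 9]
Step 5: [9, 9, 0]
Step 6: [9, 9]
Step 7: [1]
Step 8: [1, 1]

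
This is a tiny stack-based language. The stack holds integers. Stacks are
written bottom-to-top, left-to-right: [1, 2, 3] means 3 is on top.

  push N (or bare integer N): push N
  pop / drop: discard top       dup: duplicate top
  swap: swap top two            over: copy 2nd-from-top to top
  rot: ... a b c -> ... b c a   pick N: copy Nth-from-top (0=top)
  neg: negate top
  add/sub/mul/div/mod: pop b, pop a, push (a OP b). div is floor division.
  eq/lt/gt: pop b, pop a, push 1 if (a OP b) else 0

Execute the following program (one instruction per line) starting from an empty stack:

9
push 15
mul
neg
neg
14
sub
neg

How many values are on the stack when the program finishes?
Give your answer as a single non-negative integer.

Answer: 1

Derivation:
After 'push 9': stack = [9] (depth 1)
After 'push 15': stack = [9, 15] (depth 2)
After 'mul': stack = [135] (depth 1)
After 'neg': stack = [-135] (depth 1)
After 'neg': stack = [135] (depth 1)
After 'push 14': stack = [135, 14] (depth 2)
After 'sub': stack = [121] (depth 1)
After 'neg': stack = [-121] (depth 1)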